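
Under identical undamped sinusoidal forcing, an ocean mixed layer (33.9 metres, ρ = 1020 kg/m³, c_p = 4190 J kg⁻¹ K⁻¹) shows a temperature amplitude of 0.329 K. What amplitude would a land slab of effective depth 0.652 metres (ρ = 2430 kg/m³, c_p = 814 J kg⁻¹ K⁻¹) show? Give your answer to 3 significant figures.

37.0 K

C_ocean = 1.45×10^8 J/(m²·K); C_land = 1.29×10^6 J/(m²·K).
A ∝ 1/C ⇒ A_land = A_ocean × C_ocean/C_land = 0.329 × 112 = 37.0 K.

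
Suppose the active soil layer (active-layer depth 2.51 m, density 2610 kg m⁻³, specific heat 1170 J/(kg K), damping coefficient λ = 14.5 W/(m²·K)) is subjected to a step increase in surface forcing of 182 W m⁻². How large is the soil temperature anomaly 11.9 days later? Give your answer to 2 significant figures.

11 K

Areal heat capacity C = ρ c_p D = 2610 × 1170 × 2.51 = 7.66×10^6 J/(m²·K).
τ = C / λ = 7.66×10^6 / 14.5 = 5.29×10^5 s.
Equilibrium anomaly ΔT_eq = F / λ = 182 / 14.5 = 12.6 K.
t = 11.9 days = 1.03×10^6 s, so t/τ = 1.95.
ΔT(t) = ΔT_eq (1 − e^(−t/τ)) = 12.6 × (1 − e^−1.95) = 10.8 K.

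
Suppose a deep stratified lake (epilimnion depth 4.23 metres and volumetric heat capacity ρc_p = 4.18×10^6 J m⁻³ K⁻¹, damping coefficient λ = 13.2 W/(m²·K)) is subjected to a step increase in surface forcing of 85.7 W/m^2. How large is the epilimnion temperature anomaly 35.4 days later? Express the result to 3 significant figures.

5.83 K

Areal heat capacity C = ρc_p × D = 4.18×10^6 × 4.23 = 1.77×10^7 J/(m^2 K).
τ = C / λ = 1.77×10^7 / 13.2 = 1.34×10^6 s.
Equilibrium anomaly ΔT_eq = F / λ = 85.7 / 13.2 = 6.49 K.
t = 35.4 days = 3.06×10^6 s, so t/τ = 2.28.
ΔT(t) = ΔT_eq (1 − e^(−t/τ)) = 6.49 × (1 − e^−2.28) = 5.83 K.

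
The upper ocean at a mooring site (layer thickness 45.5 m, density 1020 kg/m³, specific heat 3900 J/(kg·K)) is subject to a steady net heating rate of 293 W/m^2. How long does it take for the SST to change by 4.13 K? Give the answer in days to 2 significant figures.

Areal heat capacity C = ρ c_p D = 1020 × 3900 × 45.5 = 1.81×10^8 J m⁻² K⁻¹.
Time required: Δt = C ΔT / F = 1.81×10^8 × 4.13 / 293 = 2.55×10^6 s.
In days: 2.55×10^6 s / (86400 s/day) = 29.5 days.

30 days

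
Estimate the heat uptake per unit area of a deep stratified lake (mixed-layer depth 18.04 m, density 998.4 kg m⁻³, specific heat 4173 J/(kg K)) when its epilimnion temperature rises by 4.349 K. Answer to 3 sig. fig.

Areal heat capacity C = ρ c_p D = 998.4 × 4173 × 18.04 = 7.52×10^7 J/(m²·K).
ΔQ = C ΔT = 7.52×10^7 × 4.349 = 3.27×10^8 J/m².

3.27×10^8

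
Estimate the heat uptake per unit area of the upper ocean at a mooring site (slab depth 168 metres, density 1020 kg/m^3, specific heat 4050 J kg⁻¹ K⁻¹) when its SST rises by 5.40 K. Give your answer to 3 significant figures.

Areal heat capacity C = ρ c_p D = 1020 × 4050 × 168 = 6.94×10^8 J m⁻² K⁻¹.
ΔQ = C ΔT = 6.94×10^8 × 5.40 = 3.75×10^9 J/m².

3.75×10^9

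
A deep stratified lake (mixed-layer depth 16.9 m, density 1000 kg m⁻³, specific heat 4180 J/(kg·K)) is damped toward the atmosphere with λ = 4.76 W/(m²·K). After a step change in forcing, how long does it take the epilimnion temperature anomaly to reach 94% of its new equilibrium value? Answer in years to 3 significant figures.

1.32 years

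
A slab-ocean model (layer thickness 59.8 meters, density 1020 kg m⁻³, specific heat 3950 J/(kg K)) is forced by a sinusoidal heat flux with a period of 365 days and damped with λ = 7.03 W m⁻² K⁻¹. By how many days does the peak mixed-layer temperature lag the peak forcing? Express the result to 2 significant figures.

83 days

Areal heat capacity C = ρ c_p D = 1020 × 3950 × 59.8 = 2.41×10^8 J m⁻² K⁻¹.
ω = 2π / 3.15×10^7 s = 1.99×10^-7 s⁻¹.
Phase lag φ = arctan(Cω/λ) = arctan(48.0/7.03) = 1.43 rad.
Time lag = φ / ω = 1.43 / 1.99×10^-7 = 7.15×10^6 s = 82.8 days.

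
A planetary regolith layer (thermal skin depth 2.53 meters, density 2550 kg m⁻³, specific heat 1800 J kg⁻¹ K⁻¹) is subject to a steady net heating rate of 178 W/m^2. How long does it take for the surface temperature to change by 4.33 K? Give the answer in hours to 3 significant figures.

Areal heat capacity C = ρ c_p D = 2550 × 1800 × 2.53 = 1.16×10^7 J m⁻² K⁻¹.
Time required: Δt = C ΔT / F = 1.16×10^7 × 4.33 / 178 = 2.82×10^5 s.
In hours: 2.82×10^5 s / (3600 s/hour) = 78.5 hours.

78.5 hours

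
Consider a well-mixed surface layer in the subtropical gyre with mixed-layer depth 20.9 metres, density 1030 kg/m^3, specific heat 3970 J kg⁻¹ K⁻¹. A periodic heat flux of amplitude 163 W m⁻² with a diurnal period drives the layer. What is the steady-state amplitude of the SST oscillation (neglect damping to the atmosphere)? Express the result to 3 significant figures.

Areal heat capacity C = ρ c_p D = 1030 × 3970 × 20.9 = 8.55×10^7 J/(m²·K).
Angular frequency ω = 2π / T = 2π / 86400 s = 7.27×10^-5 s⁻¹.
Cω = 8.55×10^7 × 7.27×10^-5 = 6210 W/(m²·K).
Amplitude A = F₀ / (Cω) = 163 / 6210 = 0.0262 K.

0.0262 K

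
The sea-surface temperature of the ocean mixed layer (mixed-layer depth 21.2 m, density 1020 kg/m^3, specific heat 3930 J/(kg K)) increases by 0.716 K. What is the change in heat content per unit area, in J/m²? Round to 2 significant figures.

Areal heat capacity C = ρ c_p D = 1020 × 3930 × 21.2 = 8.50×10^7 J/(m^2 K).
ΔQ = C ΔT = 8.50×10^7 × 0.716 = 6.08×10^7 J/m².

6.1×10^7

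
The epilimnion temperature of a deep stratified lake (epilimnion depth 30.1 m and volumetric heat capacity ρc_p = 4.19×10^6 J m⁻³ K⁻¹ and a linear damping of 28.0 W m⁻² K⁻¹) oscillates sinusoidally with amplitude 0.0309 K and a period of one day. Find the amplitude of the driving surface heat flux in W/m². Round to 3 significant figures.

283

Areal heat capacity C = ρc_p × D = 4.19×10^6 × 30.1 = 1.26×10^8 J m⁻² K⁻¹.
ω = 2π / 86400 s = 7.27×10^-5 s⁻¹.
√((Cω)² + λ²) = √((9170)² + 28.0²) = 9170 W/(m²·K).
F₀ = A × √((Cω)²+λ²) = 0.0309 × 9170 = 283 W/m².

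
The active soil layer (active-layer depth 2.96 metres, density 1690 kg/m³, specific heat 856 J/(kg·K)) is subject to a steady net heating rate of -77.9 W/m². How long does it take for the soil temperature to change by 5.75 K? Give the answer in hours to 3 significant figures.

Areal heat capacity C = ρ c_p D = 1690 × 856 × 2.96 = 4.28×10^6 J/(m^2 K).
Time required: Δt = C ΔT / F = 4.28×10^6 × -5.75 / -77.9 = 3.16×10^5 s.
In hours: 3.16×10^5 s / (3600 s/hour) = 87.8 hours.

87.8 hours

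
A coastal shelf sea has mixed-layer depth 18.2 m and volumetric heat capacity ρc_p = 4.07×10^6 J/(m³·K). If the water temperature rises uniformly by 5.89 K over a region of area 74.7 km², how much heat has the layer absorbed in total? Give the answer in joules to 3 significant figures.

Areal heat capacity C = ρc_p × D = 4.07×10^6 × 18.2 = 7.41×10^7 J/(m^2 K).
Heat per unit area: q = C ΔT = 7.41×10^7 × 5.89 = 4.36×10^8 J/m².
Total heat: Q = q × A = 4.36×10^8 × (74.7 × 10⁶ m²) = 3.26×10^16 J.

3.26×10^16 J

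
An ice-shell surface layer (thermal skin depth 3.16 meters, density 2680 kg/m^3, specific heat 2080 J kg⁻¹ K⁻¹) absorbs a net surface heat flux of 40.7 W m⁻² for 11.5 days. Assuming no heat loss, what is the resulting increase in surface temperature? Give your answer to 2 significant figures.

2.3 K

Areal heat capacity C = ρ c_p D = 2680 × 2080 × 3.16 = 1.76×10^7 J/(m²·K).
Net heat input Q = F Δt = 40.7 × (11.5 days × 86400 s/day) = 4.04×10^7 J/m².
ΔT = Q / C = 4.04×10^7 / 1.76×10^7 = 2.30 K.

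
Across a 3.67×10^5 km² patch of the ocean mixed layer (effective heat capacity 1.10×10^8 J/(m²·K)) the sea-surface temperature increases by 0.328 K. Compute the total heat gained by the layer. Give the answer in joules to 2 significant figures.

1.3×10^19 J

Areal heat capacity C = 1.10×10^8 J/(m²·K) (given).
Heat per unit area: q = C ΔT = 1.10×10^8 × 0.328 = 3.61×10^7 J/m².
Total heat: Q = q × A = 3.61×10^7 × (3.67×10^5 × 10⁶ m²) = 1.32×10^19 J.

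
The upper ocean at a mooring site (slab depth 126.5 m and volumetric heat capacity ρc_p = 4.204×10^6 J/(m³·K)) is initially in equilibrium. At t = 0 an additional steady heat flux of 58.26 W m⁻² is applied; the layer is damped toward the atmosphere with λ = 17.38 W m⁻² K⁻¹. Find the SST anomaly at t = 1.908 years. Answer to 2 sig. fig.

Areal heat capacity C = ρc_p × D = 4.204×10^6 × 126.5 = 5.32×10^8 J/(m^2 K).
τ = C / λ = 5.32×10^8 / 17.38 = 3.06×10^7 s.
Equilibrium anomaly ΔT_eq = F / λ = 58.26 / 17.38 = 3.35 K.
t = 1.908 years = 6.02×10^7 s, so t/τ = 1.97.
ΔT(t) = ΔT_eq (1 − e^(−t/τ)) = 3.35 × (1 − e^−1.97) = 2.88 K.

2.9 K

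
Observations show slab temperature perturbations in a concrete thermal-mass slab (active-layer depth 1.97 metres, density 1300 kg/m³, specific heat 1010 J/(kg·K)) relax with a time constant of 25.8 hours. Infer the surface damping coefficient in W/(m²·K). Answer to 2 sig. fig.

Areal heat capacity C = ρ c_p D = 1300 × 1010 × 1.97 = 2.59×10^6 J m⁻² K⁻¹.
τ = 25.8 hours = 92900 s.
λ = C / τ = 2.59×10^6 / 92900 = 27.8 W/(m²·K).

28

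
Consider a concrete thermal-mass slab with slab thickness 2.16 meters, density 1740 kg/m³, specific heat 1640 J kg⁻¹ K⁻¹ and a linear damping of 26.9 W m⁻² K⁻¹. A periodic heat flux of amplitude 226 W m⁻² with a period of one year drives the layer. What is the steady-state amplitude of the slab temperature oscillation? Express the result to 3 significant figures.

Areal heat capacity C = ρ c_p D = 1740 × 1640 × 2.16 = 6.16×10^6 J m⁻² K⁻¹.
Angular frequency ω = 2π / T = 2π / 3.15×10^7 s = 1.99×10^-7 s⁻¹.
√((Cω)² + λ²) = √((1.23)² + 26.9²) = 26.9 W/(m²·K).
Amplitude A = F₀ / √((Cω)²+λ²) = 226 / 26.9 = 8.39 K.

8.39 K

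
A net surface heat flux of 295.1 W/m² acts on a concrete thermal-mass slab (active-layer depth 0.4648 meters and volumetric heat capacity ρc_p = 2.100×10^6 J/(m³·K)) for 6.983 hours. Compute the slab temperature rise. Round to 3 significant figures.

Areal heat capacity C = ρc_p × D = 2.100×10^6 × 0.4648 = 9.76×10^5 J/(m^2 K).
Net heat input Q = F Δt = 295.1 × (6.983 hours × 3600 s/hour) = 7.42×10^6 J/m².
ΔT = Q / C = 7.42×10^6 / 9.76×10^5 = 7.60 K.

7.60 K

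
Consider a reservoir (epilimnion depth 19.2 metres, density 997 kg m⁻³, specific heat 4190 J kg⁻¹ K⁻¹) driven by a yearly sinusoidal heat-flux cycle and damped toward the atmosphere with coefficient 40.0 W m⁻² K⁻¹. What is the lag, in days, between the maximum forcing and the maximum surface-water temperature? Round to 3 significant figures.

Areal heat capacity C = ρ c_p D = 997 × 4190 × 19.2 = 8.02×10^7 J/(m²·K).
ω = 2π / 3.15×10^7 s = 1.99×10^-7 s⁻¹.
Phase lag φ = arctan(Cω/λ) = arctan(16.0/40.0) = 0.380 rad.
Time lag = φ / ω = 0.380 / 1.99×10^-7 = 1.91×10^6 s = 22.1 days.

22.1 days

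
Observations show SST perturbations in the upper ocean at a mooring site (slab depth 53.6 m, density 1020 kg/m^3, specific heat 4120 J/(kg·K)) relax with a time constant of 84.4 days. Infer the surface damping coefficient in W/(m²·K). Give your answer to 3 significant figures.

Areal heat capacity C = ρ c_p D = 1020 × 4120 × 53.6 = 2.25×10^8 J/(m^2 K).
τ = 84.4 days = 7.29×10^6 s.
λ = C / τ = 2.25×10^8 / 7.29×10^6 = 30.9 W/(m²·K).

30.9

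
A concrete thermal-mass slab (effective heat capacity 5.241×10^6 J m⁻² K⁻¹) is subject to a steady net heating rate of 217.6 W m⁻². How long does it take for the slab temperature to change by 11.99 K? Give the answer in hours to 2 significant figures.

Areal heat capacity C = 5.241×10^6 J m⁻² K⁻¹ (given).
Time required: Δt = C ΔT / F = 5.24×10^6 × 11.99 / 217.6 = 2.89×10^5 s.
In hours: 2.89×10^5 s / (3600 s/hour) = 80.2 hours.

80 hours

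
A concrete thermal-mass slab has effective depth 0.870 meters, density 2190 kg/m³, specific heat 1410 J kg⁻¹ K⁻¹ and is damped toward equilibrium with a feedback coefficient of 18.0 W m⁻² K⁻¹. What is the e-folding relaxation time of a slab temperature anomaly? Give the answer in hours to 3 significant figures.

41.5 hours

Areal heat capacity C = ρ c_p D = 2190 × 1410 × 0.870 = 2.69×10^6 J/(m²·K).
Relaxation time τ = C / λ = 2.69×10^6 / 18.0 = 1.49×10^5 s.
In hours: 1.49×10^5 s / (3600 s/hour) = 41.5 hours.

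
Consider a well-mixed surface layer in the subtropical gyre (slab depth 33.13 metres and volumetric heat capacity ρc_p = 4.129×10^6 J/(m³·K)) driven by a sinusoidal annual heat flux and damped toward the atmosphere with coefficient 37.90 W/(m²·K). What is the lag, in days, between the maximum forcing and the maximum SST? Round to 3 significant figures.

36.2 days

Areal heat capacity C = ρc_p × D = 4.129×10^6 × 33.13 = 1.37×10^8 J/(m^2 K).
ω = 2π / 3.15×10^7 s = 1.99×10^-7 s⁻¹.
Phase lag φ = arctan(Cω/λ) = arctan(27.3/37.90) = 0.623 rad.
Time lag = φ / ω = 0.623 / 1.99×10^-7 = 3.13×10^6 s = 36.2 days.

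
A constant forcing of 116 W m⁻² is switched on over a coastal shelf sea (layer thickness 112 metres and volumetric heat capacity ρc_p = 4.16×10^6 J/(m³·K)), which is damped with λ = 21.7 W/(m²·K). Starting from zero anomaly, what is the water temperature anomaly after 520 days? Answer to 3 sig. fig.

Areal heat capacity C = ρc_p × D = 4.16×10^6 × 112 = 4.66×10^8 J/(m^2 K).
τ = C / λ = 4.66×10^8 / 21.7 = 2.15×10^7 s.
Equilibrium anomaly ΔT_eq = F / λ = 116 / 21.7 = 5.35 K.
t = 520 days = 4.49×10^7 s, so t/τ = 2.09.
ΔT(t) = ΔT_eq (1 − e^(−t/τ)) = 5.35 × (1 − e^−2.09) = 4.69 K.

4.69 K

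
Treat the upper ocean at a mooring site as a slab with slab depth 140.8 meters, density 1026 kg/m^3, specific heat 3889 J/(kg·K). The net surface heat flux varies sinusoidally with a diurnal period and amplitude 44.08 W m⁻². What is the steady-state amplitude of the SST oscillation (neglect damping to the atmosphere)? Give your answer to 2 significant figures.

Areal heat capacity C = ρ c_p D = 1026 × 3889 × 140.8 = 5.62×10^8 J/(m²·K).
Angular frequency ω = 2π / T = 2π / 86400 s = 7.27×10^-5 s⁻¹.
Cω = 5.62×10^8 × 7.27×10^-5 = 40900 W/(m²·K).
Amplitude A = F₀ / (Cω) = 44.08 / 40900 = 0.00108 K.

0.0011 K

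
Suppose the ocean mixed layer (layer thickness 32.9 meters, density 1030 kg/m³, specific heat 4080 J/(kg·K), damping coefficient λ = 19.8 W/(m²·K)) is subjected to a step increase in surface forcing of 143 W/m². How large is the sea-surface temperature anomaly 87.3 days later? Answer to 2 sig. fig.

4.8 K

Areal heat capacity C = ρ c_p D = 1030 × 4080 × 32.9 = 1.38×10^8 J/(m^2 K).
τ = C / λ = 1.38×10^8 / 19.8 = 6.98×10^6 s.
Equilibrium anomaly ΔT_eq = F / λ = 143 / 19.8 = 7.22 K.
t = 87.3 days = 7.54×10^6 s, so t/τ = 1.08.
ΔT(t) = ΔT_eq (1 − e^(−t/τ)) = 7.22 × (1 − e^−1.08) = 4.77 K.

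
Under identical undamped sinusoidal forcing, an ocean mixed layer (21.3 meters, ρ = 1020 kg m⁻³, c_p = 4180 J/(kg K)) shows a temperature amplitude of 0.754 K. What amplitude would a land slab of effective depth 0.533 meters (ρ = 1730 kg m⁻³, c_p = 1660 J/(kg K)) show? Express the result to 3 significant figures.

C_ocean = 9.08×10^7 J/(m²·K); C_land = 1.53×10^6 J/(m²·K).
A ∝ 1/C ⇒ A_land = A_ocean × C_ocean/C_land = 0.754 × 59.3 = 44.7 K.

44.7 K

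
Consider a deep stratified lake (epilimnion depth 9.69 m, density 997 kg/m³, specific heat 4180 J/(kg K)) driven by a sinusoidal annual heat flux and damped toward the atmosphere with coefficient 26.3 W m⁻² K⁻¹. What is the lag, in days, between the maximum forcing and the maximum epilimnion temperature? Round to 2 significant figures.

17 days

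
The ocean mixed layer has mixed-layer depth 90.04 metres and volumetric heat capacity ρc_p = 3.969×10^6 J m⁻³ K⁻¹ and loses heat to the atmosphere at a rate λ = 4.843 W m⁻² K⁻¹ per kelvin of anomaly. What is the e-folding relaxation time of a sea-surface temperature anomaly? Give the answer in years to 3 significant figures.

2.34 years

Areal heat capacity C = ρc_p × D = 3.969×10^6 × 90.04 = 3.57×10^8 J m⁻² K⁻¹.
Relaxation time τ = C / λ = 3.57×10^8 / 4.843 = 7.38×10^7 s.
In years: 7.38×10^7 s / (3.156×10^7 s/year) = 2.34 years.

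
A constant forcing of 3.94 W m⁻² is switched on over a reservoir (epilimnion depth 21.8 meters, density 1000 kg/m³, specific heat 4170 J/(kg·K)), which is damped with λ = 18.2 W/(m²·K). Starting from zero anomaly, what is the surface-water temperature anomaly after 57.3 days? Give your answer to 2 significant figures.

0.14 K

Areal heat capacity C = ρ c_p D = 1000 × 4170 × 21.8 = 9.09×10^7 J/(m²·K).
τ = C / λ = 9.09×10^7 / 18.2 = 4.99×10^6 s.
Equilibrium anomaly ΔT_eq = F / λ = 3.94 / 18.2 = 0.216 K.
t = 57.3 days = 4.95×10^6 s, so t/τ = 0.991.
ΔT(t) = ΔT_eq (1 − e^(−t/τ)) = 0.216 × (1 − e^−0.991) = 0.136 K.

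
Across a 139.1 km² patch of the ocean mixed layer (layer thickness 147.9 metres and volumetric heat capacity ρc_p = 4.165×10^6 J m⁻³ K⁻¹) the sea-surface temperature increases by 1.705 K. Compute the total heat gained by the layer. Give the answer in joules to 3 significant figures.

Areal heat capacity C = ρc_p × D = 4.165×10^6 × 147.9 = 6.16×10^8 J/(m^2 K).
Heat per unit area: q = C ΔT = 6.16×10^8 × 1.705 = 1.05×10^9 J/m².
Total heat: Q = q × A = 1.05×10^9 × (139.1 × 10⁶ m²) = 1.46×10^17 J.

1.46×10^17 J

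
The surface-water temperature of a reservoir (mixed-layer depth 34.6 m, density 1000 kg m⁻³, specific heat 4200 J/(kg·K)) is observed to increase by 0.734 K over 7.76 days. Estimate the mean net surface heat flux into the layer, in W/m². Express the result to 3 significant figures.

159

Areal heat capacity C = ρ c_p D = 1000 × 4200 × 34.6 = 1.45×10^8 J/(m²·K).
Required heat per unit area: Q = C ΔT = 1.45×10^8 × 0.734 = 1.07×10^8 J/m².
Flux F = Q / Δt = 1.07×10^8 / 6.70×10^5 s = 159 W/m².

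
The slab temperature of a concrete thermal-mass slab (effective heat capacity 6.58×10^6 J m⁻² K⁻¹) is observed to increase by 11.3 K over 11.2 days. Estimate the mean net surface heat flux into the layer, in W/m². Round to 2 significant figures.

Areal heat capacity C = 6.58×10^6 J m⁻² K⁻¹ (given).
Required heat per unit area: Q = C ΔT = 6.58×10^6 × 11.3 = 7.44×10^7 J/m².
Flux F = Q / Δt = 7.44×10^7 / 9.68×10^5 s = 76.8 W/m².

77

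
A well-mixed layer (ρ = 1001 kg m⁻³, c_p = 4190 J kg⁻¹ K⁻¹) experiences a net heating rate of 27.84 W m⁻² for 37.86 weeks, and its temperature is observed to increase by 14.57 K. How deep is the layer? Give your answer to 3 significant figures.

Heat input Q = F Δt = 27.84 × 2.29×10^7 s = 6.37×10^8 J/m².
Required areal heat capacity C = Q / ΔT = 4.38×10^7 J/(m²·K).
Depth D = C / (ρ c_p) = 4.38×10^7 / (1001 × 4190) = 10.4 m.

10.4 m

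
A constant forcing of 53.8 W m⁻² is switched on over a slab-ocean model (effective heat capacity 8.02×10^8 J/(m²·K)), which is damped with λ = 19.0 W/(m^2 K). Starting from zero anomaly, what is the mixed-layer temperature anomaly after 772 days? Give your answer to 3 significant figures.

Areal heat capacity C = 8.02×10^8 J/(m²·K) (given).
τ = C / λ = 8.02×10^8 / 19.0 = 4.22×10^7 s.
Equilibrium anomaly ΔT_eq = F / λ = 53.8 / 19.0 = 2.83 K.
t = 772 days = 6.67×10^7 s, so t/τ = 1.58.
ΔT(t) = ΔT_eq (1 − e^(−t/τ)) = 2.83 × (1 − e^−1.58) = 2.25 K.

2.25 K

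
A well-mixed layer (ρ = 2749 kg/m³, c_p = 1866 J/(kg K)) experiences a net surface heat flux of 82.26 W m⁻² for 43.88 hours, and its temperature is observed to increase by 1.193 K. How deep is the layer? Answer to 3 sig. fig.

Heat input Q = F Δt = 82.26 × 1.58×10^5 s = 1.30×10^7 J/m².
Required areal heat capacity C = Q / ΔT = 1.09×10^7 J/(m²·K).
Depth D = C / (ρ c_p) = 1.09×10^7 / (2749 × 1866) = 2.12 m.

2.12 m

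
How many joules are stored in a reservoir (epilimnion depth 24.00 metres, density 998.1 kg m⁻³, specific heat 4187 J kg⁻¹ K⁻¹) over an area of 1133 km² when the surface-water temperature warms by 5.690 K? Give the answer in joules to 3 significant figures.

Areal heat capacity C = ρ c_p D = 998.1 × 4187 × 24.00 = 1.00×10^8 J/(m²·K).
Heat per unit area: q = C ΔT = 1.00×10^8 × 5.690 = 5.71×10^8 J/m².
Total heat: Q = q × A = 5.71×10^8 × (1133 × 10⁶ m²) = 6.47×10^17 J.

6.47×10^17 J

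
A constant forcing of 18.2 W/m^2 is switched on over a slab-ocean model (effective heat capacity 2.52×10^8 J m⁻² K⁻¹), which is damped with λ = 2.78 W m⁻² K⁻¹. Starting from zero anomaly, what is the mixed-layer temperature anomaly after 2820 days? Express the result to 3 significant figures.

Areal heat capacity C = 2.52×10^8 J m⁻² K⁻¹ (given).
τ = C / λ = 2.52×10^8 / 2.78 = 9.06×10^7 s.
Equilibrium anomaly ΔT_eq = F / λ = 18.2 / 2.78 = 6.55 K.
t = 2820 days = 2.44×10^8 s, so t/τ = 2.69.
ΔT(t) = ΔT_eq (1 − e^(−t/τ)) = 6.55 × (1 − e^−2.69) = 6.10 K.

6.10 K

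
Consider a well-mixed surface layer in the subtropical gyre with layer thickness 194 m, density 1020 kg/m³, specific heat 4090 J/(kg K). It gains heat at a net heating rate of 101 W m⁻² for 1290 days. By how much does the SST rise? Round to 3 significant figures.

13.9 K

Areal heat capacity C = ρ c_p D = 1020 × 4090 × 194 = 8.09×10^8 J/(m^2 K).
Net heat input Q = F Δt = 101 × (1290 days × 86400 s/day) = 1.13×10^10 J/m².
ΔT = Q / C = 1.13×10^10 / 8.09×10^8 = 13.9 K.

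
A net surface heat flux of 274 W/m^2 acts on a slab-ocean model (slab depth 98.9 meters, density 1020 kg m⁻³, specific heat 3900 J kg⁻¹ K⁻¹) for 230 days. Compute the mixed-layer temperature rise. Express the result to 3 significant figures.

Areal heat capacity C = ρ c_p D = 1020 × 3900 × 98.9 = 3.93×10^8 J m⁻² K⁻¹.
Net heat input Q = F Δt = 274 × (230 days × 86400 s/day) = 5.44×10^9 J/m².
ΔT = Q / C = 5.44×10^9 / 3.93×10^8 = 13.8 K.

13.8 K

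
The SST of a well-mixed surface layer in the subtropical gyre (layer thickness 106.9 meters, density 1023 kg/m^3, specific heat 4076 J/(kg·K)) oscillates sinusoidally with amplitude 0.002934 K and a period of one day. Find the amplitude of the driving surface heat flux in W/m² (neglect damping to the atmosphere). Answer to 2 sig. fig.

95

Areal heat capacity C = ρ c_p D = 1023 × 4076 × 106.9 = 4.46×10^8 J m⁻² K⁻¹.
ω = 2π / 86400 s = 7.27×10^-5 s⁻¹.
Cω = 4.46×10^8 × 7.27×10^-5 = 32400 W/(m²·K).
F₀ = A × Cω = 0.002934 × 32400 = 95.1 W/m².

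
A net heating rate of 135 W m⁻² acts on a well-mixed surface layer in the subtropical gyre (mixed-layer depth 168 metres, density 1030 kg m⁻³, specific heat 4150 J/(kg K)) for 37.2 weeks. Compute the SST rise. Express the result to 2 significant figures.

Areal heat capacity C = ρ c_p D = 1030 × 4150 × 168 = 7.18×10^8 J/(m²·K).
Net heat input Q = F Δt = 135 × (37.2 weeks × 6.048×10^5 s/week) = 3.04×10^9 J/m².
ΔT = Q / C = 3.04×10^9 / 7.18×10^8 = 4.23 K.

4.2 K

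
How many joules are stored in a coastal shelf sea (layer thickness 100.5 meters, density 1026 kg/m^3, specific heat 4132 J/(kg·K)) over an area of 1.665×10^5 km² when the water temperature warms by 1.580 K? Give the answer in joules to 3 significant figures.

1.12×10^20 J

Areal heat capacity C = ρ c_p D = 1026 × 4132 × 100.5 = 4.26×10^8 J/(m^2 K).
Heat per unit area: q = C ΔT = 4.26×10^8 × 1.580 = 6.73×10^8 J/m².
Total heat: Q = q × A = 6.73×10^8 × (1.665×10^5 × 10⁶ m²) = 1.12×10^20 J.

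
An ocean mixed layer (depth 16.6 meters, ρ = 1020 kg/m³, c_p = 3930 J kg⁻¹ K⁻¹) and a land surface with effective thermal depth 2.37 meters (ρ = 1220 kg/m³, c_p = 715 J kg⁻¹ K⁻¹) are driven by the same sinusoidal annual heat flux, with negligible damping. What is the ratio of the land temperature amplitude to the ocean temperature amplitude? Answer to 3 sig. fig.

C_ocean = 1020 × 3930 × 16.6 = 6.65×10^7 J/(m²·K).
C_land = 1220 × 715 × 2.37 = 2.07×10^6 J/(m²·K).
Undamped amplitude ∝ 1/C, so A_land/A_ocean = C_ocean/C_land = 32.2.

32.2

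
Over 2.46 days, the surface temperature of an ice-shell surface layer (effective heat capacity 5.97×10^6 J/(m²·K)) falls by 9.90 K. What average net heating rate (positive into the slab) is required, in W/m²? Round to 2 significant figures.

-280

Areal heat capacity C = 5.97×10^6 J/(m²·K) (given).
Required heat per unit area: Q = C ΔT = 5.97×10^6 × -9.90 = -5.91×10^7 J/m².
Flux F = Q / Δt = -5.91×10^7 / 2.13×10^5 s = -278 W/m².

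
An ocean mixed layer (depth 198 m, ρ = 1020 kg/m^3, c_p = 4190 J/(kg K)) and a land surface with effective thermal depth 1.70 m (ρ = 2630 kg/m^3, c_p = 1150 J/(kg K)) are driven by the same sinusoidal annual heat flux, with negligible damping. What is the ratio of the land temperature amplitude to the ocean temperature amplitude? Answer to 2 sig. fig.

160

C_ocean = 1020 × 4190 × 198 = 8.46×10^8 J/(m²·K).
C_land = 2630 × 1150 × 1.70 = 5.14×10^6 J/(m²·K).
Undamped amplitude ∝ 1/C, so A_land/A_ocean = C_ocean/C_land = 165.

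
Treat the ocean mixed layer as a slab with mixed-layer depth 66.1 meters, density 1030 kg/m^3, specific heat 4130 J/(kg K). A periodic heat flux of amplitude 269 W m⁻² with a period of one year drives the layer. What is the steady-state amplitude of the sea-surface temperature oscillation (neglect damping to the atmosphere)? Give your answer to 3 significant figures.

4.80 K

Areal heat capacity C = ρ c_p D = 1030 × 4130 × 66.1 = 2.81×10^8 J/(m^2 K).
Angular frequency ω = 2π / T = 2π / 3.15×10^7 s = 1.99×10^-7 s⁻¹.
Cω = 2.81×10^8 × 1.99×10^-7 = 56.0 W/(m²·K).
Amplitude A = F₀ / (Cω) = 269 / 56.0 = 4.80 K.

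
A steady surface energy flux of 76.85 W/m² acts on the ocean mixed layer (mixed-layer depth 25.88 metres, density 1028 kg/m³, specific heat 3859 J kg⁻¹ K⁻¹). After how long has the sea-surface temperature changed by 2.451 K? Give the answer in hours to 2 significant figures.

Areal heat capacity C = ρ c_p D = 1028 × 3859 × 25.88 = 1.03×10^8 J/(m^2 K).
Time required: Δt = C ΔT / F = 1.03×10^8 × 2.451 / 76.85 = 3.27×10^6 s.
In hours: 3.27×10^6 s / (3600 s/hour) = 910 hours.

910 hours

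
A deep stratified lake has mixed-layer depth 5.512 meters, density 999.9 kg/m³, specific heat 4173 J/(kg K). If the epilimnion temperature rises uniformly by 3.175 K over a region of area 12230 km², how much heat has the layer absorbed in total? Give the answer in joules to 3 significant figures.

8.93×10^17 J

Areal heat capacity C = ρ c_p D = 999.9 × 4173 × 5.512 = 2.30×10^7 J/(m²·K).
Heat per unit area: q = C ΔT = 2.30×10^7 × 3.175 = 7.30×10^7 J/m².
Total heat: Q = q × A = 7.30×10^7 × (12230 × 10⁶ m²) = 8.93×10^17 J.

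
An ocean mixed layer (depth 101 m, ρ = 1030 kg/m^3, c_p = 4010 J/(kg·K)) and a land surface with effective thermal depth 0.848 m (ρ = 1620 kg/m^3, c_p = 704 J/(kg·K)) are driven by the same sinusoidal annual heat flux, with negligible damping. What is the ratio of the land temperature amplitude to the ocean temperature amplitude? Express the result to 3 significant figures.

431

C_ocean = 1030 × 4010 × 101 = 4.17×10^8 J/(m²·K).
C_land = 1620 × 704 × 0.848 = 9.67×10^5 J/(m²·K).
Undamped amplitude ∝ 1/C, so A_land/A_ocean = C_ocean/C_land = 431.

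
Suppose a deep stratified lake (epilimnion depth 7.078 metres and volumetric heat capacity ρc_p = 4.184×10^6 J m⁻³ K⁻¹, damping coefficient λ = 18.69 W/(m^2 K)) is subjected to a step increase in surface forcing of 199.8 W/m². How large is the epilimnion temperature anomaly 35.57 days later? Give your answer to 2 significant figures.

Areal heat capacity C = ρc_p × D = 4.184×10^6 × 7.078 = 2.96×10^7 J/(m^2 K).
τ = C / λ = 2.96×10^7 / 18.69 = 1.58×10^6 s.
Equilibrium anomaly ΔT_eq = F / λ = 199.8 / 18.69 = 10.7 K.
t = 35.57 days = 3.07×10^6 s, so t/τ = 1.94.
ΔT(t) = ΔT_eq (1 − e^(−t/τ)) = 10.7 × (1 − e^−1.94) = 9.15 K.

9.2 K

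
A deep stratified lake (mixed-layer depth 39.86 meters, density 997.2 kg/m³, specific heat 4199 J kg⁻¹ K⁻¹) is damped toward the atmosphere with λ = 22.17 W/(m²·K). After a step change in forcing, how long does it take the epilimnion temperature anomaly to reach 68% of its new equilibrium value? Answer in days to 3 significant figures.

Areal heat capacity C = ρ c_p D = 997.2 × 4199 × 39.86 = 1.67×10^8 J/(m^2 K).
τ = C / λ = 1.67×10^8 / 22.17 = 7.53×10^6 s.
Fraction reached: 1 − e^(−t/τ) = 0.68 ⇒ t = −τ ln(1 − 0.68) = τ × 1.14.
t = 8.58×10^6 s = 99.3 days.

99.3 days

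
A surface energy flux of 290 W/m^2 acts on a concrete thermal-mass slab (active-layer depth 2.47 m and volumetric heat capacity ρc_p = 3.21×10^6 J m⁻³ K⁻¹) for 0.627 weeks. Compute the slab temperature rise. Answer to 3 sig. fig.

Areal heat capacity C = ρc_p × D = 3.21×10^6 × 2.47 = 7.93×10^6 J/(m^2 K).
Net heat input Q = F Δt = 290 × (0.627 weeks × 6.048×10^5 s/week) = 1.10×10^8 J/m².
ΔT = Q / C = 1.10×10^8 / 7.93×10^6 = 13.9 K.

13.9 K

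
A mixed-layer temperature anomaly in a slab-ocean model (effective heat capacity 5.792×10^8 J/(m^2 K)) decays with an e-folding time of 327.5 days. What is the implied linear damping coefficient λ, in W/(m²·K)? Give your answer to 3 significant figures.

Areal heat capacity C = 5.792×10^8 J/(m^2 K) (given).
τ = 327.5 days = 2.83×10^7 s.
λ = C / τ = 5.79×10^8 / 2.83×10^7 = 20.5 W/(m²·K).

20.5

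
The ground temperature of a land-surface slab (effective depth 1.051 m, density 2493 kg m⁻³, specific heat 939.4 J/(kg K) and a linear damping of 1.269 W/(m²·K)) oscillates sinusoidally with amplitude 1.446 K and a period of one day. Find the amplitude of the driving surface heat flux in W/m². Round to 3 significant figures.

Areal heat capacity C = ρ c_p D = 2493 × 939.4 × 1.051 = 2.46×10^6 J/(m^2 K).
ω = 2π / 86400 s = 7.27×10^-5 s⁻¹.
√((Cω)² + λ²) = √((179)² + 1.269²) = 179 W/(m²·K).
F₀ = A × √((Cω)²+λ²) = 1.446 × 179 = 259 W/m².

259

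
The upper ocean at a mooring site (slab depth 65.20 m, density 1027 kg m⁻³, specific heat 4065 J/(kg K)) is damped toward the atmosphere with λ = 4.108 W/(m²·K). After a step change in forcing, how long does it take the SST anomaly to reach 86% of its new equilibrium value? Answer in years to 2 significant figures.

4.1 years

Areal heat capacity C = ρ c_p D = 1027 × 4065 × 65.20 = 2.72×10^8 J/(m^2 K).
τ = C / λ = 2.72×10^8 / 4.108 = 6.63×10^7 s.
Fraction reached: 1 − e^(−t/τ) = 0.86 ⇒ t = −τ ln(1 − 0.86) = τ × 1.97.
t = 1.30×10^8 s = 4.13 years.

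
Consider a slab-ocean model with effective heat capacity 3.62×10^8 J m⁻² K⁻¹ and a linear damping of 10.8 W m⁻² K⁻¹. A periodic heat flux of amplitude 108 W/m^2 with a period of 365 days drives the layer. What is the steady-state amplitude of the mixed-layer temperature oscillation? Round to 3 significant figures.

1.48 K

Areal heat capacity C = 3.62×10^8 J m⁻² K⁻¹ (given).
Angular frequency ω = 2π / T = 2π / 3.15×10^7 s = 1.99×10^-7 s⁻¹.
√((Cω)² + λ²) = √((72.1)² + 10.8²) = 72.9 W/(m²·K).
Amplitude A = F₀ / √((Cω)²+λ²) = 108 / 72.9 = 1.48 K.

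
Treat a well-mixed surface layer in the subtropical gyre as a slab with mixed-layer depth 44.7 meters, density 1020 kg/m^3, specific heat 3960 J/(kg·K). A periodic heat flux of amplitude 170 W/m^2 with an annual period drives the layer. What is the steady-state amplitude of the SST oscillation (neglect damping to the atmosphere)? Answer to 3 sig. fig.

4.73 K

Areal heat capacity C = ρ c_p D = 1020 × 3960 × 44.7 = 1.81×10^8 J m⁻² K⁻¹.
Angular frequency ω = 2π / T = 2π / 3.15×10^7 s = 1.99×10^-7 s⁻¹.
Cω = 1.81×10^8 × 1.99×10^-7 = 36.0 W/(m²·K).
Amplitude A = F₀ / (Cω) = 170 / 36.0 = 4.73 K.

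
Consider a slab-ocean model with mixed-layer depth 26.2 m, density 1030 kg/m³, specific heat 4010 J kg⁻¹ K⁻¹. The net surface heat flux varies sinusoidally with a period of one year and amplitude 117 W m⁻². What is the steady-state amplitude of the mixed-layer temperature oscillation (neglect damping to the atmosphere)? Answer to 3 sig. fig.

Areal heat capacity C = ρ c_p D = 1030 × 4010 × 26.2 = 1.08×10^8 J/(m^2 K).
Angular frequency ω = 2π / T = 2π / 3.15×10^7 s = 1.99×10^-7 s⁻¹.
Cω = 1.08×10^8 × 1.99×10^-7 = 21.6 W/(m²·K).
Amplitude A = F₀ / (Cω) = 117 / 21.6 = 5.43 K.

5.43 K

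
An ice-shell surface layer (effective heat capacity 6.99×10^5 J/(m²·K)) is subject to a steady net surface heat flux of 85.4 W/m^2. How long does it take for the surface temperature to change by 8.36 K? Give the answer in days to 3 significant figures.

Areal heat capacity C = 6.99×10^5 J/(m²·K) (given).
Time required: Δt = C ΔT / F = 6.99×10^5 × 8.36 / 85.4 = 68400 s.
In days: 68400 s / (86400 s/day) = 0.792 days.

0.792 days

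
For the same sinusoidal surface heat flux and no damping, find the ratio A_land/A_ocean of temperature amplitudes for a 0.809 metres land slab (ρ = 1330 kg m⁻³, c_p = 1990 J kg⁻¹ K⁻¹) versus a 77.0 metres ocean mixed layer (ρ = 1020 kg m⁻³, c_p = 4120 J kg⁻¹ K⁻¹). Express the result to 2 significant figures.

C_ocean = 1020 × 4120 × 77.0 = 3.24×10^8 J/(m²·K).
C_land = 1330 × 1990 × 0.809 = 2.14×10^6 J/(m²·K).
Undamped amplitude ∝ 1/C, so A_land/A_ocean = C_ocean/C_land = 151.

150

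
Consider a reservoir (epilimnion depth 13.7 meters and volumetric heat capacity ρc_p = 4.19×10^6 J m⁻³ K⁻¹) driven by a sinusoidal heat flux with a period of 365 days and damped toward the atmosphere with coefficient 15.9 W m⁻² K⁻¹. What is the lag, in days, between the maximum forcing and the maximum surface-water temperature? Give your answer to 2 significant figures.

Areal heat capacity C = ρc_p × D = 4.19×10^6 × 13.7 = 5.74×10^7 J/(m²·K).
ω = 2π / 3.15×10^7 s = 1.99×10^-7 s⁻¹.
Phase lag φ = arctan(Cω/λ) = arctan(11.4/15.9) = 0.624 rad.
Time lag = φ / ω = 0.624 / 1.99×10^-7 = 3.13×10^6 s = 36.2 days.

36 days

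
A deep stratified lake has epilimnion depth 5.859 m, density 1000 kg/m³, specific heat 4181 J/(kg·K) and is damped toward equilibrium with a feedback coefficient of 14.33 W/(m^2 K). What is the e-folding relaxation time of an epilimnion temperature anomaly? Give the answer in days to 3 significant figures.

Areal heat capacity C = ρ c_p D = 1000 × 4181 × 5.859 = 2.45×10^7 J/(m²·K).
Relaxation time τ = C / λ = 2.45×10^7 / 14.33 = 1.71×10^6 s.
In days: 1.71×10^6 s / (86400 s/day) = 19.8 days.

19.8 days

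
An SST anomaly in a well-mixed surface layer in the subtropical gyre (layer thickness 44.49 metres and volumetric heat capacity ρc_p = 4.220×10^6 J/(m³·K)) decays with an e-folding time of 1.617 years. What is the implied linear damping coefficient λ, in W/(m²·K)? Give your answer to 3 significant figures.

3.68

Areal heat capacity C = ρc_p × D = 4.220×10^6 × 44.49 = 1.88×10^8 J/(m^2 K).
τ = 1.617 years = 5.10×10^7 s.
λ = C / τ = 1.88×10^8 / 5.10×10^7 = 3.68 W/(m²·K).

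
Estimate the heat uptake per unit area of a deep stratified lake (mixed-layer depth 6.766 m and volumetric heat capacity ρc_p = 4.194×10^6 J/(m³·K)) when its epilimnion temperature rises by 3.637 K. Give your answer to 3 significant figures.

1.03×10^8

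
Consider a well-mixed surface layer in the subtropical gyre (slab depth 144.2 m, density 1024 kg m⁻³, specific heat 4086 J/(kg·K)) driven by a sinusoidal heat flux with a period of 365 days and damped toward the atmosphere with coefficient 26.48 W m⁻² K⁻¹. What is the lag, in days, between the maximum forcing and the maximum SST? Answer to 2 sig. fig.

79 days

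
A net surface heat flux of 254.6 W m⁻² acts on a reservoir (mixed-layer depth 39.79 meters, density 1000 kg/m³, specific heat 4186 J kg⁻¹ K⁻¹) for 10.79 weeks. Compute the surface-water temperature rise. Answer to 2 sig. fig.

10 K

Areal heat capacity C = ρ c_p D = 1000 × 4186 × 39.79 = 1.67×10^8 J/(m^2 K).
Net heat input Q = F Δt = 254.6 × (10.79 weeks × 6.048×10^5 s/week) = 1.66×10^9 J/m².
ΔT = Q / C = 1.66×10^9 / 1.67×10^8 = 9.98 K.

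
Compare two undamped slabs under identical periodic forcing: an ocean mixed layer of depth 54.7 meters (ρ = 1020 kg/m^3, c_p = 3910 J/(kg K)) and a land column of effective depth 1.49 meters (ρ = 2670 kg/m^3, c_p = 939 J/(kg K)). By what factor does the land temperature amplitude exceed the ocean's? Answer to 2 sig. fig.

58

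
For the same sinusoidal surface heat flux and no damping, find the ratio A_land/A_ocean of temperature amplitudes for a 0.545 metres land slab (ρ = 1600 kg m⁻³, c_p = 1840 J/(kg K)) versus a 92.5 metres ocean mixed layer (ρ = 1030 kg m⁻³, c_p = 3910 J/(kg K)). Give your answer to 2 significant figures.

C_ocean = 1030 × 3910 × 92.5 = 3.73×10^8 J/(m²·K).
C_land = 1600 × 1840 × 0.545 = 1.60×10^6 J/(m²·K).
Undamped amplitude ∝ 1/C, so A_land/A_ocean = C_ocean/C_land = 232.

230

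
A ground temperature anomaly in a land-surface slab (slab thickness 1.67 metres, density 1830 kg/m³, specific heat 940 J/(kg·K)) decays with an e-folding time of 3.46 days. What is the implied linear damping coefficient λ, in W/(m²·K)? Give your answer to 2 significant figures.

Areal heat capacity C = ρ c_p D = 1830 × 940 × 1.67 = 2.87×10^6 J m⁻² K⁻¹.
τ = 3.46 days = 2.99×10^5 s.
λ = C / τ = 2.87×10^6 / 2.99×10^5 = 9.61 W/(m²·K).

9.6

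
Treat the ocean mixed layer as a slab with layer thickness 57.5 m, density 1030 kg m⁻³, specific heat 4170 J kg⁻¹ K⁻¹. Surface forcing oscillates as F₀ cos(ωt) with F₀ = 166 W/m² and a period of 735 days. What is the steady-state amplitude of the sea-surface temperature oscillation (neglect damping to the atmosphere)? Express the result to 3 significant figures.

Areal heat capacity C = ρ c_p D = 1030 × 4170 × 57.5 = 2.47×10^8 J/(m²·K).
Angular frequency ω = 2π / T = 2π / 6.35×10^7 s = 9.89×10^-8 s⁻¹.
Cω = 2.47×10^8 × 9.89×10^-8 = 24.4 W/(m²·K).
Amplitude A = F₀ / (Cω) = 166 / 24.4 = 6.79 K.

6.79 K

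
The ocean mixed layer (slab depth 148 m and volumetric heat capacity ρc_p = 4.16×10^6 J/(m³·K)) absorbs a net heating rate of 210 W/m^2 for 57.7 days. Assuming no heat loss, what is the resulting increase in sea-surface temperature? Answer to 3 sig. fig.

Areal heat capacity C = ρc_p × D = 4.16×10^6 × 148 = 6.16×10^8 J m⁻² K⁻¹.
Net heat input Q = F Δt = 210 × (57.7 days × 86400 s/day) = 1.05×10^9 J/m².
ΔT = Q / C = 1.05×10^9 / 6.16×10^8 = 1.70 K.

1.70 K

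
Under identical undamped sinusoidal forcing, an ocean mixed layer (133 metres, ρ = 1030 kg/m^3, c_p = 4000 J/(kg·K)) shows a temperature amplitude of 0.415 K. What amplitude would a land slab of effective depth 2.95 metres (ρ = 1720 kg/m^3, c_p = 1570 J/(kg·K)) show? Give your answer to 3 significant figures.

28.5 K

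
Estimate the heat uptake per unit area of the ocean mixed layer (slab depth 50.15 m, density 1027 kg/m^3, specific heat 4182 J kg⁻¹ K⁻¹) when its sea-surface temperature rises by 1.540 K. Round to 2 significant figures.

Areal heat capacity C = ρ c_p D = 1027 × 4182 × 50.15 = 2.15×10^8 J/(m^2 K).
ΔQ = C ΔT = 2.15×10^8 × 1.540 = 3.32×10^8 J/m².

3.3×10^8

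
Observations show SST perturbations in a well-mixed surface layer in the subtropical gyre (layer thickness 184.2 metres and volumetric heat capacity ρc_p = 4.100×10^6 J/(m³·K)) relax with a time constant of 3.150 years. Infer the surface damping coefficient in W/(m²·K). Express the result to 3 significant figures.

Areal heat capacity C = ρc_p × D = 4.100×10^6 × 184.2 = 7.55×10^8 J m⁻² K⁻¹.
τ = 3.150 years = 9.94×10^7 s.
λ = C / τ = 7.55×10^8 / 9.94×10^7 = 7.60 W/(m²·K).

7.60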